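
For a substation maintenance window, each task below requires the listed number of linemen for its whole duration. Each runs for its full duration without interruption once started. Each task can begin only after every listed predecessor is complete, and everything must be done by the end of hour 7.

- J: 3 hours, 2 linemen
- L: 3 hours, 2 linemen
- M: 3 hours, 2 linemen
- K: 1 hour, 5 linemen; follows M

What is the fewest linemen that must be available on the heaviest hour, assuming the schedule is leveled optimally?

5

Early-start (J@1, L@1, M@1, K@4) gives peak 6: h1:6  h2:6  h3:6  h4:5  h5:0  h6:0  h7:0.
Shift M→4, K→7.
Schedule J@1, L@1, M@4, K@7: h1:4  h2:4  h3:4  h4:2  h5:2  h6:2  h7:5 — peak 5.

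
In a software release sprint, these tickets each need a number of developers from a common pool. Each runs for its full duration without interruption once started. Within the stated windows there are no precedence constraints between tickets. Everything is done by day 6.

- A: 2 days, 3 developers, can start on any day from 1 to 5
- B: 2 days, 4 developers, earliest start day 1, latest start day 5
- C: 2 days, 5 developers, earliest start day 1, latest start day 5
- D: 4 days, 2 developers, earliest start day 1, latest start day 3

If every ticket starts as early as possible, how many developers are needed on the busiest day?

14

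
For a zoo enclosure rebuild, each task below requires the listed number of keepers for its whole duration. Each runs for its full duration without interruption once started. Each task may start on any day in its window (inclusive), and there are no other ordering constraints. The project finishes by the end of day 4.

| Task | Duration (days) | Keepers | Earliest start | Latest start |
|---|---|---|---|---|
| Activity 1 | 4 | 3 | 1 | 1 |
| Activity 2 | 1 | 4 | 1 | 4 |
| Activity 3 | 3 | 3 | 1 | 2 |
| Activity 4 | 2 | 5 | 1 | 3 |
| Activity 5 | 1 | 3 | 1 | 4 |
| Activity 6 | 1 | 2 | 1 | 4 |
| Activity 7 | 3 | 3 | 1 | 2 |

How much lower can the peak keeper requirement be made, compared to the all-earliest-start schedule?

9

Early-start peak: d1:23  d2:14  d3:9  d4:3 ⇒ 23.
Leveled (Activity 1@1, Activity 2@1, Activity 3@1, Activity 4@2, Activity 5@1, Activity 6@4, Activity 7@2): d1:13  d2:14  d3:14  d4:8 ⇒ 14.
Reduction 23 − 14 = 9.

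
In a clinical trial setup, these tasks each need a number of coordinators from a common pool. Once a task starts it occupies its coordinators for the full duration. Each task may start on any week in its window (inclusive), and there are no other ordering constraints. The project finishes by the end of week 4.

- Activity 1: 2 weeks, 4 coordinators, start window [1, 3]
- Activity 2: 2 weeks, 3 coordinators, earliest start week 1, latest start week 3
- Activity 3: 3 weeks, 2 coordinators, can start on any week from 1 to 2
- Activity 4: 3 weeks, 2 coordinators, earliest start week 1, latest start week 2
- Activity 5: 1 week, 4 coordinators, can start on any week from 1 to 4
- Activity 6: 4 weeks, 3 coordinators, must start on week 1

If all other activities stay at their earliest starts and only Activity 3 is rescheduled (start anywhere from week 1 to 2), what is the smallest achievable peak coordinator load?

16

Activity 3@1: w1:18  w2:14  w3:7  w4:3 → peak 18
Activity 3@2: w1:16  w2:14  w3:7  w4:5 → peak 16
Best is Activity 3@2, peak 16.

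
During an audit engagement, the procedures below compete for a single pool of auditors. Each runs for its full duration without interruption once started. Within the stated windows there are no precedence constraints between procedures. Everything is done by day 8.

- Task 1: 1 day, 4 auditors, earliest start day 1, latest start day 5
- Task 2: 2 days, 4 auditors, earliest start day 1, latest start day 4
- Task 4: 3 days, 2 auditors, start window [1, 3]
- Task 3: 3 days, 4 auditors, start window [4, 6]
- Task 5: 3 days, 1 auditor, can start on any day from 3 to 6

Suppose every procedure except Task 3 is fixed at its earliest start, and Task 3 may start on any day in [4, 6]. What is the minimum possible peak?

10

Task 3@4: d1:10  d2:6  d3:3  d4:5  d5:5  d6:4  d7:0  d8:0 → peak 10
Task 3@5: d1:10  d2:6  d3:3  d4:1  d5:5  d6:4  d7:4  d8:0 → peak 10
Task 3@6: d1:10  d2:6  d3:3  d4:1  d5:1  d6:4  d7:4  d8:4 → peak 10
Best is Task 3@4, peak 10.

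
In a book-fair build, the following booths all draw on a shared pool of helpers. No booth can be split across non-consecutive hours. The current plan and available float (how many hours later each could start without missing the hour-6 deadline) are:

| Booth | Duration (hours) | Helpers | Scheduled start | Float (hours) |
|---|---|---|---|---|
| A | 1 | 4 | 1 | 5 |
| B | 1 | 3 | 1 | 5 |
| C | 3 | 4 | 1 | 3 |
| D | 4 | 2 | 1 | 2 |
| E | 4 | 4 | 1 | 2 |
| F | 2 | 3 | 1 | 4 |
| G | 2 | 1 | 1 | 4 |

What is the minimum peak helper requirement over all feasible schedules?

Early-start (A@1, B@1, C@1, D@1, E@1, F@1, G@1) gives peak 21: h1:21  h2:14  h3:10  h4:6  h5:0  h6:0.
Shift C→2, E→2, F→5, G→5.
Schedule A@1, B@1, C@2, D@1, E@2, F@5, G@5: h1:9  h2:10  h3:10  h4:10  h5:8  h6:4 — peak 10.

10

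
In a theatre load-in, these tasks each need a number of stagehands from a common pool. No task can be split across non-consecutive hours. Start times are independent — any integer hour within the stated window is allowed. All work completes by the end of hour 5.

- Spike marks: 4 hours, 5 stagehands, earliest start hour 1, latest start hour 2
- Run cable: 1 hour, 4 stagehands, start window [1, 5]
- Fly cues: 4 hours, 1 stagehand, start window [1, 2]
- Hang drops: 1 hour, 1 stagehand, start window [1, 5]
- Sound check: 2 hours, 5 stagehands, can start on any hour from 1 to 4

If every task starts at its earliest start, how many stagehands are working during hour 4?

6

At early start, hour 4 has: Spike marks, Fly cues.
Demand: 5 + 1 = 6.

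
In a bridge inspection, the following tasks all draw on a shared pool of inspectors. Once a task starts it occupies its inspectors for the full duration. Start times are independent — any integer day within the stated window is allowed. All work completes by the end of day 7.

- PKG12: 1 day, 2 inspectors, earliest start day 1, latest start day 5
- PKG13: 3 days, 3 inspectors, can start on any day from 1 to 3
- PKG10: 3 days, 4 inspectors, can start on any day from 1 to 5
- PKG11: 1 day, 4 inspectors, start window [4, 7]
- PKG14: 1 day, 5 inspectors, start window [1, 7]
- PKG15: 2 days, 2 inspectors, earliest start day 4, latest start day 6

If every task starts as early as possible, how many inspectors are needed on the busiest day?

Early-start schedule: PKG12@1, PKG13@1, PKG10@1, PKG11@4, PKG14@1, PKG15@4.
Load per day: day 1: 14, day 2: 7, day 3: 7, day 4: 6, day 5: 2, day 6: 0, day 7: 0.
Peak is 14.

14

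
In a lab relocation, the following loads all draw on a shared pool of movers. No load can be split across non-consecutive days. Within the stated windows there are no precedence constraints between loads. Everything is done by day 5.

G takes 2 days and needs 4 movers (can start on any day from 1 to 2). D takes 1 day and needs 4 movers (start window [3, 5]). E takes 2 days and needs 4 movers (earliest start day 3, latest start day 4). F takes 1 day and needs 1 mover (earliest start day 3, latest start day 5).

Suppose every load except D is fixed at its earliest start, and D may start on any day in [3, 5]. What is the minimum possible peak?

D@3: d1:4  d2:4  d3:9  d4:4  d5:0 → peak 9
D@4: d1:4  d2:4  d3:5  d4:8  d5:0 → peak 8
D@5: d1:4  d2:4  d3:5  d4:4  d5:4 → peak 5
Best is D@5, peak 5.

5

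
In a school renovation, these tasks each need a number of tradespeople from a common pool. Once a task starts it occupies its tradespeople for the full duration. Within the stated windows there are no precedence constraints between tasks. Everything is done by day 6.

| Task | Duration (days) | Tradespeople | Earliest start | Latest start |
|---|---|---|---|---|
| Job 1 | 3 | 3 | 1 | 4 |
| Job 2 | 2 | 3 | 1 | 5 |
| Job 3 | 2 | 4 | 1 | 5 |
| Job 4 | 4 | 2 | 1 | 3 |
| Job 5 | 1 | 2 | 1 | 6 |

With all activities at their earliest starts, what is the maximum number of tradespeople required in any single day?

14

Early-start schedule: Job 1@1, Job 2@1, Job 3@1, Job 4@1, Job 5@1.
Load per day: day 1: 14, day 2: 12, day 3: 5, day 4: 2, day 5: 0, day 6: 0.
Peak is 14.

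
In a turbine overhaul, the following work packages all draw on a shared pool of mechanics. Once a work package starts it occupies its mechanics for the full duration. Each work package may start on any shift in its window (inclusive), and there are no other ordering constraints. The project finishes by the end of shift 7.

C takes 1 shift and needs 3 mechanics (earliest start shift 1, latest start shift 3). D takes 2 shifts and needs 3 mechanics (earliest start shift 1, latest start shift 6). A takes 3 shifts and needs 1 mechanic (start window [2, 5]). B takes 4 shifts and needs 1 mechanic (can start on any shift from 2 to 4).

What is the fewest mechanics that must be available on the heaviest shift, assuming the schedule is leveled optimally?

3

Early-start (C@1, D@1, A@2, B@2) gives peak 6: s1:6  s2:5  s3:2  s4:2  s5:1  s6:0  s7:0.
Shift D→2, A→4, B→4.
Schedule C@1, D@2, A@4, B@4: s1:3  s2:3  s3:3  s4:2  s5:2  s6:2  s7:1 — peak 3.
Total mechanic-shifts = 16 over 7 shifts ⇒ peak ≥ ⌈16/7⌉ = 3, so 3 is optimal.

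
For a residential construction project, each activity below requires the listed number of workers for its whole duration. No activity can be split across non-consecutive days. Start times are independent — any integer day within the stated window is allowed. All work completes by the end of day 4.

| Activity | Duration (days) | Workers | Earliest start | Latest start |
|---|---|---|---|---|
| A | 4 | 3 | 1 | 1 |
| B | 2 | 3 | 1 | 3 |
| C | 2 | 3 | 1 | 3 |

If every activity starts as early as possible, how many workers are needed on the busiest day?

9

Early-start schedule: A@1, B@1, C@1.
Load per day: day 1: 9, day 2: 9, day 3: 3, day 4: 3.
Peak is 9.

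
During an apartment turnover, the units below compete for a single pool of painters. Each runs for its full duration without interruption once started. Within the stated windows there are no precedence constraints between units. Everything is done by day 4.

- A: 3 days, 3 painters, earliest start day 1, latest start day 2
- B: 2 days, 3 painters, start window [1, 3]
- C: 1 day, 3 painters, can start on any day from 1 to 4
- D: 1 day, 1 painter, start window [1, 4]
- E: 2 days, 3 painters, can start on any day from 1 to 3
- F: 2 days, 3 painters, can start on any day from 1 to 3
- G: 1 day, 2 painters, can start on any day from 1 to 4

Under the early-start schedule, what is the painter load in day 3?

At early start, day 3 has: A.
Demand: 3 = 3.

3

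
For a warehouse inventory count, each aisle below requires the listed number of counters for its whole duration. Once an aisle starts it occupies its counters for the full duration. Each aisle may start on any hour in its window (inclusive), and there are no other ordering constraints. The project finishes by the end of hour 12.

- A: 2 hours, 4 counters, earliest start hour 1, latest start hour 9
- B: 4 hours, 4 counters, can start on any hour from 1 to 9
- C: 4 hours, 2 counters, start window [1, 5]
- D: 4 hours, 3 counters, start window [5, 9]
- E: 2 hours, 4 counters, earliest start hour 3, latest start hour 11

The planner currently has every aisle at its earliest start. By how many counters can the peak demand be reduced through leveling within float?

Early-start peak: h1:10  h2:10  h3:10  h4:10  h5:3  h6:3  h7:3  h8:3  h9:0  h10:0  h11:0  h12:0 ⇒ 10.
Leveled (A@1, B@9, C@5, D@5, E@3): h1:4  h2:4  h3:4  h4:4  h5:5  h6:5  h7:5  h8:5  h9:4  h10:4  h11:4  h12:4 ⇒ 5.
Reduction 10 − 5 = 5.

5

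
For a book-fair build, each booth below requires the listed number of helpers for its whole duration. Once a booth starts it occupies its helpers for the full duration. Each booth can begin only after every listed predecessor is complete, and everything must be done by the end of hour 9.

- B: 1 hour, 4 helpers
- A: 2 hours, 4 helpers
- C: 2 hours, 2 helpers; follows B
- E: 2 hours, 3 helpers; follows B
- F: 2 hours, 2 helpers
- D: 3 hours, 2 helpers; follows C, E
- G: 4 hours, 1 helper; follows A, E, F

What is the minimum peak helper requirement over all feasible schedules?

6

Early-start (B@1, A@1, C@2, E@2, F@1, D@4, G@4) gives peak 11: h1:10  h2:11  h3:5  h4:3  h5:3  h6:3  h7:1  h8:0  h9:0.
Shift A→2, E→4, F→4, D→6, G→6.
Schedule B@1, A@2, C@2, E@4, F@4, D@6, G@6: h1:4  h2:6  h3:6  h4:5  h5:5  h6:3  h7:3  h8:3  h9:1 — peak 6.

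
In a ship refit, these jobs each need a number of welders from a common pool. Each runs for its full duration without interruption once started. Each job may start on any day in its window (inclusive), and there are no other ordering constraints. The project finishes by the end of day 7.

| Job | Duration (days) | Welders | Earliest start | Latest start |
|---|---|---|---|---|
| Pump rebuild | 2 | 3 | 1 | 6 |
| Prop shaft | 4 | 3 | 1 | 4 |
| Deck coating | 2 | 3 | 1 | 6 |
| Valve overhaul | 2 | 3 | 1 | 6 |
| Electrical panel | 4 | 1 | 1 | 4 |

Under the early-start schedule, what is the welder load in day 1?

13

At early start, day 1 has: Pump rebuild, Prop shaft, Deck coating, Valve overhaul, Electrical panel.
Demand: 3 + 3 + 3 + 3 + 1 = 13.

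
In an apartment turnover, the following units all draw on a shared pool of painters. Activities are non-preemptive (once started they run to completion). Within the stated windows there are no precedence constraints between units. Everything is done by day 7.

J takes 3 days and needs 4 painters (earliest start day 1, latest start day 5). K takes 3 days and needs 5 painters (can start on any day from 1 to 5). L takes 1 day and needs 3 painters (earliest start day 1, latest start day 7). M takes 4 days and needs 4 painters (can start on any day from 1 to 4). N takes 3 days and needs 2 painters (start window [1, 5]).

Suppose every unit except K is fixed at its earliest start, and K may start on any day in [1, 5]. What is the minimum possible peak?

13

K@1: d1:18  d2:15  d3:15  d4:4  d5:0  d6:0  d7:0 → peak 18
K@2: d1:13  d2:15  d3:15  d4:9  d5:0  d6:0  d7:0 → peak 15
K@3: d1:13  d2:10  d3:15  d4:9  d5:5  d6:0  d7:0 → peak 15
K@4: d1:13  d2:10  d3:10  d4:9  d5:5  d6:5  d7:0 → peak 13
K@5: d1:13  d2:10  d3:10  d4:4  d5:5  d6:5  d7:5 → peak 13
Best is K@4, peak 13.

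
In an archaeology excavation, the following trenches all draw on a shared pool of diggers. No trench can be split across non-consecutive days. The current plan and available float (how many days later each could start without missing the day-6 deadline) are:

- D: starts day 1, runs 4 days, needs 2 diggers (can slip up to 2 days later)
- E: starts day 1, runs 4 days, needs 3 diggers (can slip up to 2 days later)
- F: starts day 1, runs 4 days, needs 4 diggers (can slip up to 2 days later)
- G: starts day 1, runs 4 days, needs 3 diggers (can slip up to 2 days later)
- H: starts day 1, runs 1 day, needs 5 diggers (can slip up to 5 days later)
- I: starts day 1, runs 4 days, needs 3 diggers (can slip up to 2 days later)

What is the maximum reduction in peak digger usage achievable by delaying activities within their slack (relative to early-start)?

5

Early-start peak: d1:20  d2:15  d3:15  d4:15  d5:0  d6:0 ⇒ 20.
Leveled (D@1, E@1, F@1, G@1, H@5, I@1): d1:15  d2:15  d3:15  d4:15  d5:5  d6:0 ⇒ 15.
Reduction 20 − 15 = 5.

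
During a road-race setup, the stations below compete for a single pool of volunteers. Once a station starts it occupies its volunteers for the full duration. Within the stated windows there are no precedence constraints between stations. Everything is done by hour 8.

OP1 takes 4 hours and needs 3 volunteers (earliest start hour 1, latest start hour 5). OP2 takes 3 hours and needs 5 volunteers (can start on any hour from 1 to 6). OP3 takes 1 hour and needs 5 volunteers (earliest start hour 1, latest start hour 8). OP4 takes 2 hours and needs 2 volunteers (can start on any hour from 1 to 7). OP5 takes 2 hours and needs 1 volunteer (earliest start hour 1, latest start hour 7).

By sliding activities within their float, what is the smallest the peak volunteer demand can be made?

5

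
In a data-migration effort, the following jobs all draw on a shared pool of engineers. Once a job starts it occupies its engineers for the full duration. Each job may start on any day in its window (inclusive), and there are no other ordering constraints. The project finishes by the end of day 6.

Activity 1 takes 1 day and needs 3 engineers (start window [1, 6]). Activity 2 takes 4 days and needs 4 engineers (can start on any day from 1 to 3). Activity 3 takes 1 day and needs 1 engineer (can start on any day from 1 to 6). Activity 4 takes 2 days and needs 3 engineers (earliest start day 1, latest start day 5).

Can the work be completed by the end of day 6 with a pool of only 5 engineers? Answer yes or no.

no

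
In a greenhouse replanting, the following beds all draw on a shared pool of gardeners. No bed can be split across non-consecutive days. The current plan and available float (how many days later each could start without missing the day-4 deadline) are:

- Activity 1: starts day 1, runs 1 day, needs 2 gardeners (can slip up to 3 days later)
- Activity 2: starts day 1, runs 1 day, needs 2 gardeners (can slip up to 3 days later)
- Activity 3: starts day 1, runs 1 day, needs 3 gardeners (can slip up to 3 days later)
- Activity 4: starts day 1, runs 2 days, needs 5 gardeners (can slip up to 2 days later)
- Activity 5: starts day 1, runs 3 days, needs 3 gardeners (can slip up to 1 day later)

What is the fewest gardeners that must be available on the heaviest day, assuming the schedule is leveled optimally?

8

Early-start (Activity 1@1, Activity 2@1, Activity 3@1, Activity 4@1, Activity 5@1) gives peak 15: d1:15  d2:8  d3:3  d4:0.
Shift Activity 4→2, Activity 5→2.
Schedule Activity 1@1, Activity 2@1, Activity 3@1, Activity 4@2, Activity 5@2: d1:7  d2:8  d3:8  d4:3 — peak 8.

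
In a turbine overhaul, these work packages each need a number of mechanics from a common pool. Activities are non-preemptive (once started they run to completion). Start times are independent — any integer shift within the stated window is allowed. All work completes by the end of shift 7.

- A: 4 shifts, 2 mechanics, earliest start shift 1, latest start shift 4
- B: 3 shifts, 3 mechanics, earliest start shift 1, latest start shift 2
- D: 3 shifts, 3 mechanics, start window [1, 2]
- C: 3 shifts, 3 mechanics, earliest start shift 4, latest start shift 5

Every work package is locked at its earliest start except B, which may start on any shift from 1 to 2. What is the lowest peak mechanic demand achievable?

8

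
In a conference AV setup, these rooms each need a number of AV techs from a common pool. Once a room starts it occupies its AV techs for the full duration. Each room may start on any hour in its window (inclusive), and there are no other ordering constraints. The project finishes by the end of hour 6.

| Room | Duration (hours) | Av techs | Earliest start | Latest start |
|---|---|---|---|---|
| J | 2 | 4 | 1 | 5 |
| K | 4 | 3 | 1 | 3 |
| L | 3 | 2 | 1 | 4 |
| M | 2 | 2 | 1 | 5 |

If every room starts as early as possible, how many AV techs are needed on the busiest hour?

11

Early-start schedule: J@1, K@1, L@1, M@1.
Load per hour: hour 1: 11, hour 2: 11, hour 3: 5, hour 4: 3, hour 5: 0, hour 6: 0.
Peak is 11.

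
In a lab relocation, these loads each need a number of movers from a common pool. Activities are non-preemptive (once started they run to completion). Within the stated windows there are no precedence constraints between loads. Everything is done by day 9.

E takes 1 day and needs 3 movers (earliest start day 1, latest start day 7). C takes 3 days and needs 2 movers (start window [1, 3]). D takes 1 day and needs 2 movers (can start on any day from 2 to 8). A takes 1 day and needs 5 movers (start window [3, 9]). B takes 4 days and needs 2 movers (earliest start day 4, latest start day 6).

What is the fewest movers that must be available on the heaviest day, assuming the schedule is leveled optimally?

5

Early-start (E@1, C@1, D@2, A@3, B@4) gives peak 7: d1:5  d2:4  d3:7  d4:2  d5:2  d6:2  d7:2  d8:0  d9:0.
Shift A→4, B→5.
Schedule E@1, C@1, D@2, A@4, B@5: d1:5  d2:4  d3:2  d4:5  d5:2  d6:2  d7:2  d8:2  d9:0 — peak 5.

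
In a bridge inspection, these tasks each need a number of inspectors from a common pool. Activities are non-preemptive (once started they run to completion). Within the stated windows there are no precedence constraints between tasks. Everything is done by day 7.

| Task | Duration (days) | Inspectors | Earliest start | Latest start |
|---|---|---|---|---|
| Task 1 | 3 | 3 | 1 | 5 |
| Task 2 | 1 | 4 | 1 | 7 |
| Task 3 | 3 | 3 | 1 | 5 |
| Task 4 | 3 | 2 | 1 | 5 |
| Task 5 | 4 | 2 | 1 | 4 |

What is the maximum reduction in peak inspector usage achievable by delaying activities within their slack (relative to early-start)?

8

Early-start peak: d1:14  d2:10  d3:10  d4:2  d5:0  d6:0  d7:0 ⇒ 14.
Leveled (Task 1@1, Task 2@4, Task 3@1, Task 4@5, Task 5@4): d1:6  d2:6  d3:6  d4:6  d5:4  d6:4  d7:4 ⇒ 6.
Reduction 14 − 6 = 8.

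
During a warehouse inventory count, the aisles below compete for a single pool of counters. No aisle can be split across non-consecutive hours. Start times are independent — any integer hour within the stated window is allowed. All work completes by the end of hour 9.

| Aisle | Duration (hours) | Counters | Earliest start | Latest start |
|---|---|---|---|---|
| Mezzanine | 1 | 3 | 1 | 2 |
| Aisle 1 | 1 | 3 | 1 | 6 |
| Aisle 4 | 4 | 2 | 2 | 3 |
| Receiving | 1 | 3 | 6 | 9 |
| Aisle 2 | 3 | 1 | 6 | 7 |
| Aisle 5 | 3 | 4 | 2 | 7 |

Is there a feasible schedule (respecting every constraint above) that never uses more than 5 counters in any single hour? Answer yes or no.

yes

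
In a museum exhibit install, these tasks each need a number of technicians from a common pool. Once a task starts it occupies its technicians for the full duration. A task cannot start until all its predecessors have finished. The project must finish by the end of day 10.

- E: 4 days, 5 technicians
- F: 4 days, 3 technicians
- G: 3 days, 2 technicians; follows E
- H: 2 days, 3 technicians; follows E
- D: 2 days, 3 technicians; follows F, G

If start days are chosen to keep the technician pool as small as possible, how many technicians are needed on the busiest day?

Early-start (E@1, F@1, G@5, H@5, D@8) gives peak 8: d1:8  d2:8  d3:8  d4:8  d5:5  d6:5  d7:2  d8:3  d9:3  d10:0.
Shift F→5, H→8, D→9.
Schedule E@1, F@5, G@5, H@8, D@9: d1:5  d2:5  d3:5  d4:5  d5:5  d6:5  d7:5  d8:6  d9:6  d10:3 — peak 6.

6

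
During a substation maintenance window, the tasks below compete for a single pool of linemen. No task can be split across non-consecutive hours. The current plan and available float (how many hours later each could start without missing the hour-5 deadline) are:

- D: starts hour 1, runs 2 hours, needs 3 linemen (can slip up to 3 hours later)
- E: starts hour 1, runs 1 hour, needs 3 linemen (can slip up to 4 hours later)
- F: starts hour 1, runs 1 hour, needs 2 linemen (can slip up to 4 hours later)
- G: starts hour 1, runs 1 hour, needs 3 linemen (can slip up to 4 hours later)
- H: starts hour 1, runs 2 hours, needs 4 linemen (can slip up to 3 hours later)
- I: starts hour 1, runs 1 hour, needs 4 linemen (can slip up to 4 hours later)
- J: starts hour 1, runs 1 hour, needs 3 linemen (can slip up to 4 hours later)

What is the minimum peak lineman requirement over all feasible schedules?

7

Early-start (D@1, E@1, F@1, G@1, H@1, I@1, J@1) gives peak 22: h1:22  h2:7  h3:0  h4:0  h5:0.
Shift F→2, G→3, H→3, I→5, J→4.
Schedule D@1, E@1, F@2, G@3, H@3, I@5, J@4: h1:6  h2:5  h3:7  h4:7  h5:4 — peak 7.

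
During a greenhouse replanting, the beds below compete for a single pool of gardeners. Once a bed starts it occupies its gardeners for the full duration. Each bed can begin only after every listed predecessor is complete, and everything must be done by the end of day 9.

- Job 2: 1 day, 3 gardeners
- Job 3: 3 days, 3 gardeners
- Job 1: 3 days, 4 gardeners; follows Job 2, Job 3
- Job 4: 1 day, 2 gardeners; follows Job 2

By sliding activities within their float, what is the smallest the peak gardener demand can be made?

4

Early-start (Job 2@1, Job 3@1, Job 1@4, Job 4@2) gives peak 6: d1:6  d2:5  d3:3  d4:4  d5:4  d6:4  d7:0  d8:0  d9:0.
Shift Job 3→2, Job 1→5, Job 4→8.
Schedule Job 2@1, Job 3@2, Job 1@5, Job 4@8: d1:3  d2:3  d3:3  d4:3  d5:4  d6:4  d7:4  d8:2  d9:0 — peak 4.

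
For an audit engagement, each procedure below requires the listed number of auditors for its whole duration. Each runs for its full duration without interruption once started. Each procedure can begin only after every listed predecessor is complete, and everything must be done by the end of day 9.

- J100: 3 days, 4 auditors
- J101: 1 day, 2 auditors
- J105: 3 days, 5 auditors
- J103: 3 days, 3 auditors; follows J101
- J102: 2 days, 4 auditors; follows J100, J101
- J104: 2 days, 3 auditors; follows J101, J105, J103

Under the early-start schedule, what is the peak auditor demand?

12

Early-start schedule: J100@1, J101@1, J105@1, J103@2, J102@4, J104@5.
Load per day: day 1: 11, day 2: 12, day 3: 12, day 4: 7, day 5: 7, day 6: 3, day 7: 0, day 8: 0, day 9: 0.
Peak is 12.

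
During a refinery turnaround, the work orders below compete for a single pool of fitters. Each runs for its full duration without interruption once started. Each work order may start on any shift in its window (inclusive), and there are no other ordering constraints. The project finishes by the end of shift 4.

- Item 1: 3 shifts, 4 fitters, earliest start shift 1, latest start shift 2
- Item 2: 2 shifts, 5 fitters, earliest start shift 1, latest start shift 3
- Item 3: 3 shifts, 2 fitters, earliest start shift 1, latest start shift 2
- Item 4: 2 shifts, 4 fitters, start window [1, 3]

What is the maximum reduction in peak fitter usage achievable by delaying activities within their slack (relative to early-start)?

Early-start peak: s1:15  s2:15  s3:6  s4:0 ⇒ 15.
Leveled (Item 1@1, Item 2@1, Item 3@1, Item 4@3): s1:11  s2:11  s3:10  s4:4 ⇒ 11.
Reduction 15 − 11 = 4.

4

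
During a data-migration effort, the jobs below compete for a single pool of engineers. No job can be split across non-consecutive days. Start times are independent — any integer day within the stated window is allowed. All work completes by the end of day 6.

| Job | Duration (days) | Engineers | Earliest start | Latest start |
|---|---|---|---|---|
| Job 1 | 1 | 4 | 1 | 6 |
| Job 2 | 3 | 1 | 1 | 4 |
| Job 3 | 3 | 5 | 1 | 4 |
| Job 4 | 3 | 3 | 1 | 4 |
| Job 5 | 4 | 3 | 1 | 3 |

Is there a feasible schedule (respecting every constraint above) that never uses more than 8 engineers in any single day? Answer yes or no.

yes

Schedule Job 1@1, Job 2@1, Job 3@4, Job 4@1, Job 5@2: d1:8  d2:7  d3:7  d4:8  d5:8  d6:5 — peak 8 ≤ 8.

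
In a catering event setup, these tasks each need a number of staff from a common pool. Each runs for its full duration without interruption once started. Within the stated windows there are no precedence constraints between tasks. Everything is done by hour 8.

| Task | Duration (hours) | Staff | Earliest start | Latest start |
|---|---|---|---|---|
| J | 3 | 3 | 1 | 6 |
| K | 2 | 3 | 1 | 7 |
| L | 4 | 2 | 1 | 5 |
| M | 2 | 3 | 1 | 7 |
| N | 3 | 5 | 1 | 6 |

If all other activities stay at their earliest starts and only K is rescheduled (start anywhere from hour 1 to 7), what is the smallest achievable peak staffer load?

K@1: h1:16  h2:16  h3:10  h4:2  h5:0  h6:0  h7:0  h8:0 → peak 16
K@2: h1:13  h2:16  h3:13  h4:2  h5:0  h6:0  h7:0  h8:0 → peak 16
K@3: h1:13  h2:13  h3:13  h4:5  h5:0  h6:0  h7:0  h8:0 → peak 13
K@4: h1:13  h2:13  h3:10  h4:5  h5:3  h6:0  h7:0  h8:0 → peak 13
K@5: h1:13  h2:13  h3:10  h4:2  h5:3  h6:3  h7:0  h8:0 → peak 13
K@6: h1:13  h2:13  h3:10  h4:2  h5:0  h6:3  h7:3  h8:0 → peak 13
K@7: h1:13  h2:13  h3:10  h4:2  h5:0  h6:0  h7:3  h8:3 → peak 13
Best is K@3, peak 13.

13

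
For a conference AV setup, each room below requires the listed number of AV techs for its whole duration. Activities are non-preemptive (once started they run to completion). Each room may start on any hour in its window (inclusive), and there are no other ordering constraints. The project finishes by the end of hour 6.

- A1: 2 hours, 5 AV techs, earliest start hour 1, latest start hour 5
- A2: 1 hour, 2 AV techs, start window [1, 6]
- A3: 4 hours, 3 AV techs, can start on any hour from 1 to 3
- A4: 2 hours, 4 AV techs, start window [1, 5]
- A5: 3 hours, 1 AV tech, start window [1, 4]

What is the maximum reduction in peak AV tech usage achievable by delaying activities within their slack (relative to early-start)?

Early-start peak: h1:15  h2:13  h3:4  h4:3  h5:0  h6:0 ⇒ 15.
Leveled (A1@1, A2@1, A3@3, A4@5, A5@2): h1:7  h2:6  h3:4  h4:4  h5:7  h6:7 ⇒ 7.
Reduction 15 − 7 = 8.

8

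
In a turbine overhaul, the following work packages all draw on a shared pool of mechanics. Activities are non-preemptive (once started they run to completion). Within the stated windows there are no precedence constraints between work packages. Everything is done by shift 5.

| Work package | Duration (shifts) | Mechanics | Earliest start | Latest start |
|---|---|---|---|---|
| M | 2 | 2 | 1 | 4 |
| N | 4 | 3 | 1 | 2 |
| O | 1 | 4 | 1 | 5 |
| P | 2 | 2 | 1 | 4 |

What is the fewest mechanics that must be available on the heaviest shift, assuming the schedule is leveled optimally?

Early-start (M@1, N@1, O@1, P@1) gives peak 11: s1:11  s2:7  s3:3  s4:3  s5:0.
Shift O→5, P→3.
Schedule M@1, N@1, O@5, P@3: s1:5  s2:5  s3:5  s4:5  s5:4 — peak 5.
Total mechanic-shifts = 24 over 5 shifts ⇒ peak ≥ ⌈24/5⌉ = 5, so 5 is optimal.

5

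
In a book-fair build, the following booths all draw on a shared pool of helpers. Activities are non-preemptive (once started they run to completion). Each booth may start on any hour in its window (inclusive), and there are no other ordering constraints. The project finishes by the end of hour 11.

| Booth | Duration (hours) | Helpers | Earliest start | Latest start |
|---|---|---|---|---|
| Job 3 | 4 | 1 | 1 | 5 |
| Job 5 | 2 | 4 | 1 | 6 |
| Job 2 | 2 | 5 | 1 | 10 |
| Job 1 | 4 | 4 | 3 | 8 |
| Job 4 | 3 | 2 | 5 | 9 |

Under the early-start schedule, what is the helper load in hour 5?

6

At early start, hour 5 has: Job 1, Job 4.
Demand: 4 + 2 = 6.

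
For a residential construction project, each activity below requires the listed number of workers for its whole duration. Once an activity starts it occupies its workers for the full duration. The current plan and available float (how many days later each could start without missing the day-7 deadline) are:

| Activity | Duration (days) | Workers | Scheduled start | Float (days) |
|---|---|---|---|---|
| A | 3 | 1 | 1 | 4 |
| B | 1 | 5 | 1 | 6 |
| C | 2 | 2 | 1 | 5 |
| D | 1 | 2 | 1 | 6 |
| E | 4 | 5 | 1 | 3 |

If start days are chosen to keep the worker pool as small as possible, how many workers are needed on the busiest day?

Early-start (A@1, B@1, C@1, D@1, E@1) gives peak 15: d1:15  d2:8  d3:6  d4:5  d5:0  d6:0  d7:0.
Shift C→2, D→2, E→4.
Schedule A@1, B@1, C@2, D@2, E@4: d1:6  d2:5  d3:3  d4:5  d5:5  d6:5  d7:5 — peak 6.

6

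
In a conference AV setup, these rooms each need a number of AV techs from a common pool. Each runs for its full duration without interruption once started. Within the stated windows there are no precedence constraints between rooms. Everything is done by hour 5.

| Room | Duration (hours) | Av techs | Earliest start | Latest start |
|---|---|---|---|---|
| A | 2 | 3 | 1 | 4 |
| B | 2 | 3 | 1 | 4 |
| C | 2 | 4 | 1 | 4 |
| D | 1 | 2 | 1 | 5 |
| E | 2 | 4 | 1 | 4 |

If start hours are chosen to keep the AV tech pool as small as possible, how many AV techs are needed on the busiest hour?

Early-start (A@1, B@1, C@1, D@1, E@1) gives peak 16: h1:16  h2:14  h3:0  h4:0  h5:0.
Shift B→3, D→3, E→4.
Schedule A@1, B@3, C@1, D@3, E@4: h1:7  h2:7  h3:5  h4:7  h5:4 — peak 7.

7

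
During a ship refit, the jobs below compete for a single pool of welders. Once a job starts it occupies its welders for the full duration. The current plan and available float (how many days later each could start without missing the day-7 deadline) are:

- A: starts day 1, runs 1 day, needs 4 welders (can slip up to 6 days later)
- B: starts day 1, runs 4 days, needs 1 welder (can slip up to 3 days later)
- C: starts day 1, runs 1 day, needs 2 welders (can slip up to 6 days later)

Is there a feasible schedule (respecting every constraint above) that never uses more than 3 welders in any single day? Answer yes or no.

The minimum achievable peak is 4; 3 < 4, so no feasible schedule stays within the cap.

no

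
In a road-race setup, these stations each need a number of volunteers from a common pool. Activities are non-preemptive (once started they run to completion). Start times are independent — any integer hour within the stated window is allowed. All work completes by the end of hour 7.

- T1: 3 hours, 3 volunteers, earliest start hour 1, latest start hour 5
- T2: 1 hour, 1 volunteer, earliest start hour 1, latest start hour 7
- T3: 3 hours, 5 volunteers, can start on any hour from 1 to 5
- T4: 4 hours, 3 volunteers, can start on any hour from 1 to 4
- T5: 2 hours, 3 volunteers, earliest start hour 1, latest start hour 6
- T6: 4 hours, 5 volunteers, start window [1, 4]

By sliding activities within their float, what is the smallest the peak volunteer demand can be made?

10

Early-start (T1@1, T2@1, T3@1, T4@1, T5@1, T6@1) gives peak 20: h1:20  h2:19  h3:16  h4:8  h5:0  h6:0  h7:0.
Shift T3→5, T6→4.
Schedule T1@1, T2@1, T3@5, T4@1, T5@1, T6@4: h1:10  h2:9  h3:6  h4:8  h5:10  h6:10  h7:10 — peak 10.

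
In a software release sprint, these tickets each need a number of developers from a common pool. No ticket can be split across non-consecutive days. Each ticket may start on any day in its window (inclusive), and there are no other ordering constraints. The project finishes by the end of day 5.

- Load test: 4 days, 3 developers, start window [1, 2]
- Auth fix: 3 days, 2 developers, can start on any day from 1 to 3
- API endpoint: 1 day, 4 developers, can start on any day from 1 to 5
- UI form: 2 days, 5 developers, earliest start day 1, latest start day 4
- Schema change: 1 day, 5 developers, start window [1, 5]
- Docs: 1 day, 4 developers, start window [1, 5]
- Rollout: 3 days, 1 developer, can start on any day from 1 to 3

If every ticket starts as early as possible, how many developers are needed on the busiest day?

Early-start schedule: Load test@1, Auth fix@1, API endpoint@1, UI form@1, Schema change@1, Docs@1, Rollout@1.
Load per day: day 1: 24, day 2: 11, day 3: 6, day 4: 3, day 5: 0.
Peak is 24.

24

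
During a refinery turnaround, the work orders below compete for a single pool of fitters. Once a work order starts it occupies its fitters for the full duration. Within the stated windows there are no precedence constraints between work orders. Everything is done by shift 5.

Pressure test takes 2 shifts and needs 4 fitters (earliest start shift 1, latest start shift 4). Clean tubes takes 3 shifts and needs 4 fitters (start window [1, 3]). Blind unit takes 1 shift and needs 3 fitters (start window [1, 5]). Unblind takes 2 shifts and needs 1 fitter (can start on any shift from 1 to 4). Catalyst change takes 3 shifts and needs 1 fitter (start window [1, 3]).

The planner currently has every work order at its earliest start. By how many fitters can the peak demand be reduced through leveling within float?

6

Early-start peak: s1:13  s2:10  s3:5  s4:0  s5:0 ⇒ 13.
Leveled (Pressure test@1, Clean tubes@3, Blind unit@1, Unblind@2, Catalyst change@2): s1:7  s2:6  s3:6  s4:5  s5:4 ⇒ 7.
Reduction 13 − 7 = 6.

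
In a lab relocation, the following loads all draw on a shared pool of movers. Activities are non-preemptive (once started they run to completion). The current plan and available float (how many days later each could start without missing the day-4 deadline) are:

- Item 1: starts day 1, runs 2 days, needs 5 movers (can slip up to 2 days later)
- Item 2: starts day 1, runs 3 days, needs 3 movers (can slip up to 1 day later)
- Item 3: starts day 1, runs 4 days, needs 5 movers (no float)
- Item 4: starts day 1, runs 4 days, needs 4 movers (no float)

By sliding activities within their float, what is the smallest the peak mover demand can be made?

Schedule Item 1@1, Item 2@1, Item 3@1, Item 4@1: d1:17  d2:17  d3:12  d4:9 — peak 17.
No arrangement of the 6 feasible schedules does better.

17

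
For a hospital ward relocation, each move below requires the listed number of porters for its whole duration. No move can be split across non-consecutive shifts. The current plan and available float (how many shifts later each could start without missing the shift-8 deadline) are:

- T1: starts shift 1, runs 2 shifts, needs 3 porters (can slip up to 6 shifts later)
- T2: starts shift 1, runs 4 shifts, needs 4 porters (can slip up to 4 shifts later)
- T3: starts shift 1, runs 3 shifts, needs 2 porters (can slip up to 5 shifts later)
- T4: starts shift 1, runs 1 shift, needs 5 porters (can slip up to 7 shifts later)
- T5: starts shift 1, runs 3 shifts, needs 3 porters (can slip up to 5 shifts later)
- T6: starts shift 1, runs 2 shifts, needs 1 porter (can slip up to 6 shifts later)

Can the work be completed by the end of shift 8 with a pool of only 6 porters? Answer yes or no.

yes

Schedule T1@1, T2@4, T3@3, T4@8, T5@1, T6@6: s1:6  s2:6  s3:5  s4:6  s5:6  s6:5  s7:5  s8:5 — peak 6 ≤ 6.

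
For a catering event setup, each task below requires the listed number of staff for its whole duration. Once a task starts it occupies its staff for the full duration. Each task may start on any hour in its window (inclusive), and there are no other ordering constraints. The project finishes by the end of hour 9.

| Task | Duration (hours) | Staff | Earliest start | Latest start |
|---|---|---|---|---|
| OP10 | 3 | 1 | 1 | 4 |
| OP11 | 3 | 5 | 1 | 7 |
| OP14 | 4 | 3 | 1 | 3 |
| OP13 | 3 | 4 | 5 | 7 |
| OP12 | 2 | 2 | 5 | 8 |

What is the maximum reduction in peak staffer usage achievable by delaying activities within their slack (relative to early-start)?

1

Early-start peak: h1:9  h2:9  h3:9  h4:3  h5:6  h6:6  h7:4  h8:0  h9:0 ⇒ 9.
Leveled (OP10@1, OP11@4, OP14@1, OP13@7, OP12@5): h1:4  h2:4  h3:4  h4:8  h5:7  h6:7  h7:4  h8:4  h9:4 ⇒ 8.
Reduction 9 − 8 = 1.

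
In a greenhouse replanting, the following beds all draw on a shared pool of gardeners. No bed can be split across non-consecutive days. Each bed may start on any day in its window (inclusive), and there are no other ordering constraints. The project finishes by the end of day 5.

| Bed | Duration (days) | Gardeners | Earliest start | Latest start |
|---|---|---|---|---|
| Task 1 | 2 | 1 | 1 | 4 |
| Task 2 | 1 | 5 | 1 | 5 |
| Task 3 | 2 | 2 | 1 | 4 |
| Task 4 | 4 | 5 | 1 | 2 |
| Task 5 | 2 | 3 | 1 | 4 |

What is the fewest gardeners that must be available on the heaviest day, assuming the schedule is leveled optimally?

Early-start (Task 1@1, Task 2@1, Task 3@1, Task 4@1, Task 5@1) gives peak 16: d1:16  d2:11  d3:5  d4:5  d5:0.
Shift Task 4→2, Task 5→3.
Schedule Task 1@1, Task 2@1, Task 3@1, Task 4@2, Task 5@3: d1:8  d2:8  d3:8  d4:8  d5:5 — peak 8.
Total gardener-days = 37 over 5 days ⇒ peak ≥ ⌈37/5⌉ = 8, so 8 is optimal.

8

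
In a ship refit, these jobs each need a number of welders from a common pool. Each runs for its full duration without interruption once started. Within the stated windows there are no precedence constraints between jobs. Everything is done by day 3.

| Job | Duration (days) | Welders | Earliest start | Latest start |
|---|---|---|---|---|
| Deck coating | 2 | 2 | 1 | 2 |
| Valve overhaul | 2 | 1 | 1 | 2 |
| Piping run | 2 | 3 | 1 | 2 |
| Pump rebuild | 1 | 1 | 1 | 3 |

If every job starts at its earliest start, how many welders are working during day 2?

6

At early start, day 2 has: Deck coating, Valve overhaul, Piping run.
Demand: 2 + 1 + 3 = 6.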